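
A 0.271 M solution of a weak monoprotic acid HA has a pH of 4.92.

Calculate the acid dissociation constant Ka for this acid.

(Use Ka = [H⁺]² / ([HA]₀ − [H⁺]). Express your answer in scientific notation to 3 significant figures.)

[H⁺] = 10^(−pH) = 10^(−4.92) = 1.202e-05 M. For HA ⇌ H⁺ + A⁻, Ka = [H⁺][A⁻]/[HA] = [H⁺]² / ([HA]₀ − [H⁺]) = (1.202e-05)² / (0.271 − 1.202e-05) = 5.33e-10.

K_a = 5.33e-10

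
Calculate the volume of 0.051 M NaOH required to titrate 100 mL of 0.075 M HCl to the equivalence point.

At equivalence: moles acid = moles base. moles HCl = 0.075 × 100/1000 = 0.0075 mol. V_base = moles / 0.051 × 1000 = 147.1 mL.

V_{base} = 147.1 mL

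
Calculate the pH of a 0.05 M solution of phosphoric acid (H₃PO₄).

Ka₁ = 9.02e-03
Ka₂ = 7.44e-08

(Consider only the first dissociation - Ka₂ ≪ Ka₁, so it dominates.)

First dissociation dominates. From Ka₁ = [H⁺][HA⁻]/[H₂A], x² + Ka₁·x − Ka₁·C = 0 with C = 0.05 M and Ka₁ = 9.02e-03. Solving: [H⁺] = (−Ka₁ + √(Ka₁² + 4·Ka₁·C)) / 2 = 1.7200e-02 M. pH = -log(1.7200e-02) = 1.76.

pH = 1.76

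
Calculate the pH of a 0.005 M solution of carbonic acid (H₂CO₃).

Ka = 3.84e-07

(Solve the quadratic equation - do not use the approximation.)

x² + Ka×x - Ka×C = 0. Using quadratic formula: [H⁺] = 4.3626e-05

pH = 4.36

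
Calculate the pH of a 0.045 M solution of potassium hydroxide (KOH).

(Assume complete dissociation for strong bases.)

[OH⁻] = 0.045 M for strong base. pOH = -log[OH⁻] = 1.35, pH = 14 - pOH

pH = 12.65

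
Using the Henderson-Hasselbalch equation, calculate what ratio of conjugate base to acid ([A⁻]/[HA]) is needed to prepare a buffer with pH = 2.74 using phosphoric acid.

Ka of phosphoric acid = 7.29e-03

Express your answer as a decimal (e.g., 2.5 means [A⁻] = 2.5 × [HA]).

pKa = -log(7.29e-03) = 2.1373. pH = pKa + log([A⁻]/[HA]), so log([A⁻]/[HA]) = pH − pKa = 2.74 − 2.1373 = 0.6027. [A⁻]/[HA] = 10^(0.6027) = 4.01

[A⁻]/[HA] = 4.01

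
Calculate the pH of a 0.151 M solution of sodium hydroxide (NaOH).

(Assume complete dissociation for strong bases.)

[OH⁻] = 0.151 M for strong base. pOH = -log[OH⁻] = 0.82, pH = 14 - pOH

pH = 13.18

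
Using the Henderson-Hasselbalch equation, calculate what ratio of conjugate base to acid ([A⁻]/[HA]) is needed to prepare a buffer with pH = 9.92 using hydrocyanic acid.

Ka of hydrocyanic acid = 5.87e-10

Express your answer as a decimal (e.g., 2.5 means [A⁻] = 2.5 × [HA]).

pKa = -log(5.87e-10) = 9.2314. pH = pKa + log([A⁻]/[HA]), so log([A⁻]/[HA]) = pH − pKa = 9.92 − 9.2314 = 0.6886. [A⁻]/[HA] = 10^(0.6886) = 4.88

[A⁻]/[HA] = 4.88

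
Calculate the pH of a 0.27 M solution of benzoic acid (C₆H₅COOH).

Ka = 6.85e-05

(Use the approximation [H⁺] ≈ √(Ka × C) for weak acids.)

[H⁺] = √(Ka × C) = √(6.85e-05 × 0.27) = 4.3006e-03. pH = -log(4.3006e-03)

pH = 2.37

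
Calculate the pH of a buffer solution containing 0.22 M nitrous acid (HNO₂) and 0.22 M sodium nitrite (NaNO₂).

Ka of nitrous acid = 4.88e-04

pKa = -log(4.88e-04) = 3.31. pH = pKa + log([A⁻]/[HA]) = 3.31 + log(0.22/0.22)

pH = 3.31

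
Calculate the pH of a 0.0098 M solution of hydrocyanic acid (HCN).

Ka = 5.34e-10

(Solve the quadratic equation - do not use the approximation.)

x² + Ka×x - Ka×C = 0. Using quadratic formula: [H⁺] = 2.2874e-06

pH = 5.64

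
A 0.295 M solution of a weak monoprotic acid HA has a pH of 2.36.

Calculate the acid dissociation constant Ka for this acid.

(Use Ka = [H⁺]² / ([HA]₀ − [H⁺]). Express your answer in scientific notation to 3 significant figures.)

[H⁺] = 10^(−pH) = 10^(−2.36) = 4.365e-03 M. For HA ⇌ H⁺ + A⁻, Ka = [H⁺][A⁻]/[HA] = [H⁺]² / ([HA]₀ − [H⁺]) = (4.365e-03)² / (0.295 − 4.365e-03) = 6.56e-05.

K_a = 6.56e-05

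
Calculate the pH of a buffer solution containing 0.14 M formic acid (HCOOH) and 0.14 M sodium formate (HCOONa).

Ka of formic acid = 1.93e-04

pKa = -log(1.93e-04) = 3.71. pH = pKa + log([A⁻]/[HA]) = 3.71 + log(0.14/0.14)

pH = 3.71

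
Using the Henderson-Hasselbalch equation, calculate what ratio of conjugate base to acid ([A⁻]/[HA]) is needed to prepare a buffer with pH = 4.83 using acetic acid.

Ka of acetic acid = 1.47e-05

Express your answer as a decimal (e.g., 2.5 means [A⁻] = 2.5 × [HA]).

pKa = -log(1.47e-05) = 4.8327. pH = pKa + log([A⁻]/[HA]), so log([A⁻]/[HA]) = pH − pKa = 4.83 − 4.8327 = -0.0027. [A⁻]/[HA] = 10^(-0.0027) = 0.994

[A⁻]/[HA] = 0.994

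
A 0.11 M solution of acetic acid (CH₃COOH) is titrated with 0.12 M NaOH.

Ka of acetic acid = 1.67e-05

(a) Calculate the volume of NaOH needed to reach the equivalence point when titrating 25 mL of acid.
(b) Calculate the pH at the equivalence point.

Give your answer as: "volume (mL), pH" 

moles acid = 0.11 × 25/1000 = 0.00275 mol; V_base = moles/0.12 × 1000 = 22.9 mL. At equivalence only the conjugate base is present: [A⁻] = 0.00275/0.048 = 5.7391e-02 M. Kb = Kw/Ka = 5.99e-10; [OH⁻] = √(Kb × [A⁻]) = 5.8623e-06; pOH = 5.23; pH = 14 - pOH = 8.77.

V = 22.9 mL, pH = 8.77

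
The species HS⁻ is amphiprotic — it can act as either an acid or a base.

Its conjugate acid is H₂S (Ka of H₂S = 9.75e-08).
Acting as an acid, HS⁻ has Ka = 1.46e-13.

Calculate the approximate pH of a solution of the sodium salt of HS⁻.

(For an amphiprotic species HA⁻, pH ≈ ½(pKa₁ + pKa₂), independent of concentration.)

pKa₁ = -log(9.75e-08) = 7.01; pKa₂ = -log(1.46e-13) = 12.84. For an amphiprotic species, pH ≈ ½(pKa₁ + pKa₂) = ½(7.01 + 12.84) = 9.92.

pH = 9.92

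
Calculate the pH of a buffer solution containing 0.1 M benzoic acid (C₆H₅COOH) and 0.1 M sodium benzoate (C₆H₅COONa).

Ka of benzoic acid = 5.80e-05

pKa = -log(5.80e-05) = 4.24. pH = pKa + log([A⁻]/[HA]) = 4.24 + log(0.1/0.1)

pH = 4.24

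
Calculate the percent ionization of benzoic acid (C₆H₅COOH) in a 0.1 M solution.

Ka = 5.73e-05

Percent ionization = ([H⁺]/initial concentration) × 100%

Using Ka equilibrium: x² + Ka×x - Ka×C = 0. Solving: [H⁺] = 2.3653e-03. Percent = (2.3653e-03/0.1) × 100

Percent ionization = 2.37%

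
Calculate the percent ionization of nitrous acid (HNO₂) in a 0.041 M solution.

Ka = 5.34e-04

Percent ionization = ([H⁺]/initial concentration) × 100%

Using Ka equilibrium: x² + Ka×x - Ka×C = 0. Solving: [H⁺] = 4.4197e-03. Percent = (4.4197e-03/0.041) × 100

Percent ionization = 10.8%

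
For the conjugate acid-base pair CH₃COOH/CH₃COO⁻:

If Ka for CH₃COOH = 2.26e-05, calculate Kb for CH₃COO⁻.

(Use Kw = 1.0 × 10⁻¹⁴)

For a conjugate pair Ka × Kb = Kw, so Kb = Kw/Ka = 1.0 × 10⁻¹⁴ / 2.26e-05 = 4.42e-10.

K_b = 4.42e-10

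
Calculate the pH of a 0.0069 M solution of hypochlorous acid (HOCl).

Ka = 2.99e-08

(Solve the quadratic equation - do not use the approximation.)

x² + Ka×x - Ka×C = 0. Using quadratic formula: [H⁺] = 1.4349e-05

pH = 4.84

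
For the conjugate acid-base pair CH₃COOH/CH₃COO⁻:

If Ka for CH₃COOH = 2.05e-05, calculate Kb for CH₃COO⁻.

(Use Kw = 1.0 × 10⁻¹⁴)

For a conjugate pair Ka × Kb = Kw, so Kb = Kw/Ka = 1.0 × 10⁻¹⁴ / 2.05e-05 = 4.88e-10.

K_b = 4.88e-10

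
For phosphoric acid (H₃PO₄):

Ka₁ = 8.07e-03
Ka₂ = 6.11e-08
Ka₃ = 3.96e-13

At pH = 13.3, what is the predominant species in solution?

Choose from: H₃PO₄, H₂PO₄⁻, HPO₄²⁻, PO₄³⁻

pKa₁ = 2.09, pKa₂ = 7.21, pKa₃ = 12.40. For a polyprotic acid the predominant species crosses at each pKa: below pKa_n the protonated form dominates, above it the deprotonated form does. At pH = 13.3, the predominant species is PO₄³⁻.

PO₄³⁻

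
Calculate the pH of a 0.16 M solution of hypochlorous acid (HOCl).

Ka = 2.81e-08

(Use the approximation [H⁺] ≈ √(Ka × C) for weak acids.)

[H⁺] = √(Ka × C) = √(2.81e-08 × 0.16) = 6.7052e-05. pH = -log(6.7052e-05)

pH = 4.17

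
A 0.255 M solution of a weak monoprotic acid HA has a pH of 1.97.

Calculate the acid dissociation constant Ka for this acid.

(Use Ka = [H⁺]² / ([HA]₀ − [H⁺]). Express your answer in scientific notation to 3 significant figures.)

[H⁺] = 10^(−pH) = 10^(−1.97) = 1.072e-02 M. For HA ⇌ H⁺ + A⁻, Ka = [H⁺][A⁻]/[HA] = [H⁺]² / ([HA]₀ − [H⁺]) = (1.072e-02)² / (0.255 − 1.072e-02) = 4.70e-04.

K_a = 4.70e-04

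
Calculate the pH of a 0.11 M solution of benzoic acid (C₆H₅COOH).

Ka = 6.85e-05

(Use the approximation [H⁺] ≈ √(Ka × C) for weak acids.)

[H⁺] = √(Ka × C) = √(6.85e-05 × 0.11) = 2.7450e-03. pH = -log(2.7450e-03)

pH = 2.56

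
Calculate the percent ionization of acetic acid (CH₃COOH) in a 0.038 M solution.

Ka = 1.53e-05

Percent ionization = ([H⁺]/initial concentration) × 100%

Using Ka equilibrium: x² + Ka×x - Ka×C = 0. Solving: [H⁺] = 7.5488e-04. Percent = (7.5488e-04/0.038) × 100

Percent ionization = 1.99%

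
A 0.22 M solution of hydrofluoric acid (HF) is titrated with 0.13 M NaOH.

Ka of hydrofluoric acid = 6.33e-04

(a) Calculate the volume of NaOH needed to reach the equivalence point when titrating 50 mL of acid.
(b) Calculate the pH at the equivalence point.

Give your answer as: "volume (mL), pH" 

moles acid = 0.22 × 50/1000 = 0.011 mol; V_base = moles/0.13 × 1000 = 84.6 mL. At equivalence only the conjugate base is present: [A⁻] = 0.011/0.135 = 8.1714e-02 M. Kb = Kw/Ka = 1.58e-11; [OH⁻] = √(Kb × [A⁻]) = 1.1362e-06; pOH = 5.94; pH = 14 - pOH = 8.06.

V = 84.6 mL, pH = 8.06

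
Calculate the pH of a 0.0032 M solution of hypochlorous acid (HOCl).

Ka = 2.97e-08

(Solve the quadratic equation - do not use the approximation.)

x² + Ka×x - Ka×C = 0. Using quadratic formula: [H⁺] = 9.7340e-06

pH = 5.01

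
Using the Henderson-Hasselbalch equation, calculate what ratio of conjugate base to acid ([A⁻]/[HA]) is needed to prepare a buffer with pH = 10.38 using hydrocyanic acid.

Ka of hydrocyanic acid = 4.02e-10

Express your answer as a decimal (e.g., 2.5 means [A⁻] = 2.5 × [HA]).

pKa = -log(4.02e-10) = 9.3958. pH = pKa + log([A⁻]/[HA]), so log([A⁻]/[HA]) = pH − pKa = 10.38 − 9.3958 = 0.9842. [A⁻]/[HA] = 10^(0.9842) = 9.64

[A⁻]/[HA] = 9.64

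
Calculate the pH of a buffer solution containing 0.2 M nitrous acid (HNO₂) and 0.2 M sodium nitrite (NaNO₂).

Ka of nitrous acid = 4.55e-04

pKa = -log(4.55e-04) = 3.34. pH = pKa + log([A⁻]/[HA]) = 3.34 + log(0.2/0.2)

pH = 3.34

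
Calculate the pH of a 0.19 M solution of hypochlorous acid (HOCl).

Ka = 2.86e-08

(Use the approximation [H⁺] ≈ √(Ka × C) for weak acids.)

[H⁺] = √(Ka × C) = √(2.86e-08 × 0.19) = 7.3716e-05. pH = -log(7.3716e-05)

pH = 4.13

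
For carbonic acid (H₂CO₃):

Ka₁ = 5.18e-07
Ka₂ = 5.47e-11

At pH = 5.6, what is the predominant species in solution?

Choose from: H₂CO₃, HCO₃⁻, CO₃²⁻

pKa₁ = 6.29, pKa₂ = 10.26. For a polyprotic acid the predominant species crosses at each pKa: below pKa_n the protonated form dominates, above it the deprotonated form does. At pH = 5.6, the predominant species is H₂CO₃.

H₂CO₃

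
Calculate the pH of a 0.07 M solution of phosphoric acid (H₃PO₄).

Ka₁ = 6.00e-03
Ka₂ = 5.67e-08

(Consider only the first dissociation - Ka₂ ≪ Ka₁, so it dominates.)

First dissociation dominates. From Ka₁ = [H⁺][HA⁻]/[H₂A], x² + Ka₁·x − Ka₁·C = 0 with C = 0.07 M and Ka₁ = 6.00e-03. Solving: [H⁺] = (−Ka₁ + √(Ka₁² + 4·Ka₁·C)) / 2 = 1.7712e-02 M. pH = -log(1.7712e-02) = 1.75.

pH = 1.75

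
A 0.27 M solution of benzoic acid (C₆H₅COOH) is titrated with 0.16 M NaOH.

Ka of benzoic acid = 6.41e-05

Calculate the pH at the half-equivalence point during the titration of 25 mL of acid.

At half-equivalence [HA] = [A⁻], so Henderson-Hasselbalch gives pH = pKa = -log(6.41e-05) = 4.19.

pH = pKa = 4.19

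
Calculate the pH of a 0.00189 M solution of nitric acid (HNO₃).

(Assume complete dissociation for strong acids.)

[H⁺] = 0.00189 M for strong acid. pH = -log[H⁺] = -log(0.00189)

pH = 2.72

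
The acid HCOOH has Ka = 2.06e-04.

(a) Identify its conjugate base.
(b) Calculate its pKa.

(a) The conjugate base is formed by removing one H⁺ from HCOOH, giving HCOO⁻. (b) pKa = -log(Ka) = -log(2.06e-04) = 3.69.

Conjugate base: HCOO⁻; pK_a = 3.69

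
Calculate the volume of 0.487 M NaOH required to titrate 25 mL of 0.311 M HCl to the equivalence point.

At equivalence: moles acid = moles base. moles HCl = 0.311 × 25/1000 = 0.007775 mol. V_base = moles / 0.487 × 1000 = 16.0 mL.

V_{base} = 16.0 mL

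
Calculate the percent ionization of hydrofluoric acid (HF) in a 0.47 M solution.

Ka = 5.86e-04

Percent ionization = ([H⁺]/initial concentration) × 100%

Using Ka equilibrium: x² + Ka×x - Ka×C = 0. Solving: [H⁺] = 1.6305e-02. Percent = (1.6305e-02/0.47) × 100

Percent ionization = 3.47%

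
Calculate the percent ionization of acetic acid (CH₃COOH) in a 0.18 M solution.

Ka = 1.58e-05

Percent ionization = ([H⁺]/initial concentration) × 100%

Using Ka equilibrium: x² + Ka×x - Ka×C = 0. Solving: [H⁺] = 1.6785e-03. Percent = (1.6785e-03/0.18) × 100

Percent ionization = 0.933%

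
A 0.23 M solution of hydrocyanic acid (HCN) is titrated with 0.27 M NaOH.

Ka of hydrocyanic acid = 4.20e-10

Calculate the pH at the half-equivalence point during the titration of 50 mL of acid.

At half-equivalence [HA] = [A⁻], so Henderson-Hasselbalch gives pH = pKa = -log(4.20e-10) = 9.38.

pH = pKa = 9.38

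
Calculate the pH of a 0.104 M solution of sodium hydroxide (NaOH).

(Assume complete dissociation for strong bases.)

[OH⁻] = 0.104 M for strong base. pOH = -log[OH⁻] = 0.98, pH = 14 - pOH

pH = 13.02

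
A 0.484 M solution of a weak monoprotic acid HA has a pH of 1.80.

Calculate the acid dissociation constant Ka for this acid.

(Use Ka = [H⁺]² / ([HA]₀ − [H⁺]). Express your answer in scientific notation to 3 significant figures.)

[H⁺] = 10^(−pH) = 10^(−1.80) = 1.585e-02 M. For HA ⇌ H⁺ + A⁻, Ka = [H⁺][A⁻]/[HA] = [H⁺]² / ([HA]₀ − [H⁺]) = (1.585e-02)² / (0.484 − 1.585e-02) = 5.37e-04.

K_a = 5.37e-04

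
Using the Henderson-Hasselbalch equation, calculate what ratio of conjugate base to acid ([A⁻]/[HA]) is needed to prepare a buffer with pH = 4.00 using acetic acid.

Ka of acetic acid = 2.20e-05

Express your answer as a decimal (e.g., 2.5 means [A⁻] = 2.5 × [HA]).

pKa = -log(2.20e-05) = 4.6576. pH = pKa + log([A⁻]/[HA]), so log([A⁻]/[HA]) = pH − pKa = 4.00 − 4.6576 = -0.6576. [A⁻]/[HA] = 10^(-0.6576) = 0.220

[A⁻]/[HA] = 0.220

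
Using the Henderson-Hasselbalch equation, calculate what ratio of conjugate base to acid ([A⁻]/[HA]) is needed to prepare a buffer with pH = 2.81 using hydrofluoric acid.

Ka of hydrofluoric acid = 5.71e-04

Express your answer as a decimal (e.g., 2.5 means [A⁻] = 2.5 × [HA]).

pKa = -log(5.71e-04) = 3.2434. pH = pKa + log([A⁻]/[HA]), so log([A⁻]/[HA]) = pH − pKa = 2.81 − 3.2434 = -0.4334. [A⁻]/[HA] = 10^(-0.4334) = 0.369

[A⁻]/[HA] = 0.369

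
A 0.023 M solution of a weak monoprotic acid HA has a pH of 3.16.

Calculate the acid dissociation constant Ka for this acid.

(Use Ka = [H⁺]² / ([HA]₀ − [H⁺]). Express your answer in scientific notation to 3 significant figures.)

[H⁺] = 10^(−pH) = 10^(−3.16) = 6.918e-04 M. For HA ⇌ H⁺ + A⁻, Ka = [H⁺][A⁻]/[HA] = [H⁺]² / ([HA]₀ − [H⁺]) = (6.918e-04)² / (0.023 − 6.918e-04) = 2.15e-05.

K_a = 2.15e-05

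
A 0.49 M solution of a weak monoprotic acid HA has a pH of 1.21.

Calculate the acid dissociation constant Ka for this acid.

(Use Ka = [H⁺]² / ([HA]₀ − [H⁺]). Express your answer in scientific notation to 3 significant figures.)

[H⁺] = 10^(−pH) = 10^(−1.21) = 6.166e-02 M. For HA ⇌ H⁺ + A⁻, Ka = [H⁺][A⁻]/[HA] = [H⁺]² / ([HA]₀ − [H⁺]) = (6.166e-02)² / (0.49 − 6.166e-02) = 8.88e-03.

K_a = 8.88e-03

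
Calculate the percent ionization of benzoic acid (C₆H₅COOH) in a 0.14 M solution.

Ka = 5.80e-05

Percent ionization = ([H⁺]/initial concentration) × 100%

Using Ka equilibrium: x² + Ka×x - Ka×C = 0. Solving: [H⁺] = 2.8207e-03. Percent = (2.8207e-03/0.14) × 100

Percent ionization = 2.01%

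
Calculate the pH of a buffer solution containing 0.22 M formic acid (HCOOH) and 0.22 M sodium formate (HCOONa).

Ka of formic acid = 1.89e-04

pKa = -log(1.89e-04) = 3.72. pH = pKa + log([A⁻]/[HA]) = 3.72 + log(0.22/0.22)

pH = 3.72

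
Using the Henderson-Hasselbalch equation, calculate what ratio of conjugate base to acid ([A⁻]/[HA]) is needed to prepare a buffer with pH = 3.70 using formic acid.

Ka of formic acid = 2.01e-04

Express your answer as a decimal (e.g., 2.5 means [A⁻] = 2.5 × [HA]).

pKa = -log(2.01e-04) = 3.6968. pH = pKa + log([A⁻]/[HA]), so log([A⁻]/[HA]) = pH − pKa = 3.70 − 3.6968 = 0.0032. [A⁻]/[HA] = 10^(0.0032) = 1.01

[A⁻]/[HA] = 1.01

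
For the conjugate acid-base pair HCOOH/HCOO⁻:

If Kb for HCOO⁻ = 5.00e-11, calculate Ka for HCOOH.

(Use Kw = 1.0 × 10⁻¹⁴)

For a conjugate pair Ka × Kb = Kw, so Ka = Kw/Kb = 1.0 × 10⁻¹⁴ / 5.00e-11 = 2.00e-04.

K_a = 2.00e-04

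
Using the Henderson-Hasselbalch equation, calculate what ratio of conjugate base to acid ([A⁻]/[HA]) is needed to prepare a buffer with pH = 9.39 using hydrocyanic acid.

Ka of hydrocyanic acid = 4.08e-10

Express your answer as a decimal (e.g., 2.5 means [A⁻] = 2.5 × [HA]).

pKa = -log(4.08e-10) = 9.3893. pH = pKa + log([A⁻]/[HA]), so log([A⁻]/[HA]) = pH − pKa = 9.39 − 9.3893 = 0.0007. [A⁻]/[HA] = 10^(0.0007) = 1.00

[A⁻]/[HA] = 1.00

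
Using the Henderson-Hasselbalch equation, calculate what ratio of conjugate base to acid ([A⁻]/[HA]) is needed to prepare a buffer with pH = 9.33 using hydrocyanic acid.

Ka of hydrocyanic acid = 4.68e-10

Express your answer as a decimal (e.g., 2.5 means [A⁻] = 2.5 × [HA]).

pKa = -log(4.68e-10) = 9.3298. pH = pKa + log([A⁻]/[HA]), so log([A⁻]/[HA]) = pH − pKa = 9.33 − 9.3298 = 0.0002. [A⁻]/[HA] = 10^(0.0002) = 1.00

[A⁻]/[HA] = 1.00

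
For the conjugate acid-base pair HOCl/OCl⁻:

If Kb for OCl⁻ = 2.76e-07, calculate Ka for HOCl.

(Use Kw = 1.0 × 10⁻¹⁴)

For a conjugate pair Ka × Kb = Kw, so Ka = Kw/Kb = 1.0 × 10⁻¹⁴ / 2.76e-07 = 3.62e-08.

K_a = 3.62e-08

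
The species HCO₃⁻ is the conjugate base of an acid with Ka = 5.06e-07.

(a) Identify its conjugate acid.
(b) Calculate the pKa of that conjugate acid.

(a) The conjugate acid is formed by adding one H⁺ to HCO₃⁻, giving H₂CO₃. (b) pKa = -log(Ka) = -log(5.06e-07) = 6.30.

Conjugate acid: H₂CO₃; pK_a = 6.30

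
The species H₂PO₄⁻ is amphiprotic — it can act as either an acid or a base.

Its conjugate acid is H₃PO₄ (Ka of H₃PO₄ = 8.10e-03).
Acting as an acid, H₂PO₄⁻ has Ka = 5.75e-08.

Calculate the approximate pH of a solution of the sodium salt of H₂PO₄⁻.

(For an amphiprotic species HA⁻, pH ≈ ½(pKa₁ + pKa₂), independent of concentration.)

pKa₁ = -log(8.10e-03) = 2.09; pKa₂ = -log(5.75e-08) = 7.24. For an amphiprotic species, pH ≈ ½(pKa₁ + pKa₂) = ½(2.09 + 7.24) = 4.67.

pH = 4.67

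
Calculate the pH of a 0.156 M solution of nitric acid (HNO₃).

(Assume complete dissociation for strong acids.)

[H⁺] = 0.156 M for strong acid. pH = -log[H⁺] = -log(0.156)

pH = 0.81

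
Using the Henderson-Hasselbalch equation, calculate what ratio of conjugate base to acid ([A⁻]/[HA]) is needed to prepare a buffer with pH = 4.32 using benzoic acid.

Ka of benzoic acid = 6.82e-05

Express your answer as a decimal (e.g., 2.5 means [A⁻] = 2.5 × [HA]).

pKa = -log(6.82e-05) = 4.1662. pH = pKa + log([A⁻]/[HA]), so log([A⁻]/[HA]) = pH − pKa = 4.32 − 4.1662 = 0.1538. [A⁻]/[HA] = 10^(0.1538) = 1.42

[A⁻]/[HA] = 1.42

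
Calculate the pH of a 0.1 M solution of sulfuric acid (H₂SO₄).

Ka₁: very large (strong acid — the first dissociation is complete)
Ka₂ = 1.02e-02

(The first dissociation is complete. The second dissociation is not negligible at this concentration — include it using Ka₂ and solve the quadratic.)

First dissociation is complete: [H⁺]₀ = [HSO₄⁻]₀ = C = 0.1 M. Second dissociation HSO₄⁻ ⇌ H⁺ + SO₄²⁻: let x = [SO₄²⁻]. Ka₂ = (C + x)·x / (C − x) = 1.02e-02 → x² + (C + Ka₂)·x − Ka₂·C = 0 → x² + 0.11020·x − 1.020e-03 = 0. x = (−0.11020 + √(0.11020² + 4 × 1.020e-03)) / 2 = 8.5868e-03 M. [H⁺] = C + x = 0.1 + 8.5868e-03 = 1.0859e-01 M. pH = -log(1.0859e-01) = 0.96.

pH = 0.96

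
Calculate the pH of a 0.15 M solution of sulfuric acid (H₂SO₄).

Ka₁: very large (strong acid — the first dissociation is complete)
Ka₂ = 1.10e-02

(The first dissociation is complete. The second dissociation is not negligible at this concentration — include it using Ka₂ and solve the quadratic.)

First dissociation is complete: [H⁺]₀ = [HSO₄⁻]₀ = C = 0.15 M. Second dissociation HSO₄⁻ ⇌ H⁺ + SO₄²⁻: let x = [SO₄²⁻]. Ka₂ = (C + x)·x / (C − x) = 1.10e-02 → x² + (C + Ka₂)·x − Ka₂·C = 0 → x² + 0.16100·x − 1.650e-03 = 0. x = (−0.16100 + √(0.16100² + 4 × 1.650e-03)) / 2 = 9.6679e-03 M. [H⁺] = C + x = 0.15 + 9.6679e-03 = 1.5967e-01 M. pH = -log(1.5967e-01) = 0.80.

pH = 0.80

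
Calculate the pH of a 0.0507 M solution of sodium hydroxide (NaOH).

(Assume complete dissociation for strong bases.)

[OH⁻] = 0.0507 M for strong base. pOH = -log[OH⁻] = 1.29, pH = 14 - pOH

pH = 12.71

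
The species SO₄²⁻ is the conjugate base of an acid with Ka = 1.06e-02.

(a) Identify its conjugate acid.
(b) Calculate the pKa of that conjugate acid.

(a) The conjugate acid is formed by adding one H⁺ to SO₄²⁻, giving HSO₄⁻. (b) pKa = -log(Ka) = -log(1.06e-02) = 1.97.

Conjugate acid: HSO₄⁻; pK_a = 1.97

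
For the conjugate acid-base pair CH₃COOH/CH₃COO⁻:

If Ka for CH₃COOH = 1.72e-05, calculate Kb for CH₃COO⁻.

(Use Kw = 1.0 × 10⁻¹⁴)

For a conjugate pair Ka × Kb = Kw, so Kb = Kw/Ka = 1.0 × 10⁻¹⁴ / 1.72e-05 = 5.81e-10.

K_b = 5.81e-10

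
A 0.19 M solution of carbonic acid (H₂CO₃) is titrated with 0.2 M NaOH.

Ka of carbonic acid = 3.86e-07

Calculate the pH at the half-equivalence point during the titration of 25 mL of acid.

At half-equivalence [HA] = [A⁻], so Henderson-Hasselbalch gives pH = pKa = -log(3.86e-07) = 6.41.

pH = pKa = 6.41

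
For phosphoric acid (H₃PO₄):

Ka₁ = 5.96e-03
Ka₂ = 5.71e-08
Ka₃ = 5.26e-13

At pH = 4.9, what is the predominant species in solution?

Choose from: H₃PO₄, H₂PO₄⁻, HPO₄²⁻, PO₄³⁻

pKa₁ = 2.22, pKa₂ = 7.24, pKa₃ = 12.28. For a polyprotic acid the predominant species crosses at each pKa: below pKa_n the protonated form dominates, above it the deprotonated form does. At pH = 4.9, the predominant species is H₂PO₄⁻.

H₂PO₄⁻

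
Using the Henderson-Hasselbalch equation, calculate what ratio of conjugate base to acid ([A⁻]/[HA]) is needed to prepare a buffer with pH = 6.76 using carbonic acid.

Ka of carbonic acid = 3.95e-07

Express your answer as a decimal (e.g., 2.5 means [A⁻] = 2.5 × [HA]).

pKa = -log(3.95e-07) = 6.4034. pH = pKa + log([A⁻]/[HA]), so log([A⁻]/[HA]) = pH − pKa = 6.76 − 6.4034 = 0.3566. [A⁻]/[HA] = 10^(0.3566) = 2.27

[A⁻]/[HA] = 2.27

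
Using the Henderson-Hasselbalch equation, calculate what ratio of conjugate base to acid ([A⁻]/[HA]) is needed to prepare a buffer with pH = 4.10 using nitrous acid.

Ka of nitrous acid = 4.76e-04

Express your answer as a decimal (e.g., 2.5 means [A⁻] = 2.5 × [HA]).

pKa = -log(4.76e-04) = 3.3224. pH = pKa + log([A⁻]/[HA]), so log([A⁻]/[HA]) = pH − pKa = 4.10 − 3.3224 = 0.7776. [A⁻]/[HA] = 10^(0.7776) = 5.99

[A⁻]/[HA] = 5.99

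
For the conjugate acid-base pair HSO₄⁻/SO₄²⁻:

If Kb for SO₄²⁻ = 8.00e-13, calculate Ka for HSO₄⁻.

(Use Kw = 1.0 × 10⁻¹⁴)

For a conjugate pair Ka × Kb = Kw, so Ka = Kw/Kb = 1.0 × 10⁻¹⁴ / 8.00e-13 = 1.25e-02.

K_a = 1.25e-02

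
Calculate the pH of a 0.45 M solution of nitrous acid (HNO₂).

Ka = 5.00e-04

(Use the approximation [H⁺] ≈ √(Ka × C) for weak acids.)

[H⁺] = √(Ka × C) = √(5.00e-04 × 0.45) = 1.5000e-02. pH = -log(1.5000e-02)

pH = 1.82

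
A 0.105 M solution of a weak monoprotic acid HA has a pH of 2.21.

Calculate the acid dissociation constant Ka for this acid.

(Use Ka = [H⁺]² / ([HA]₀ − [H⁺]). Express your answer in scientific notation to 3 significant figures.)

[H⁺] = 10^(−pH) = 10^(−2.21) = 6.166e-03 M. For HA ⇌ H⁺ + A⁻, Ka = [H⁺][A⁻]/[HA] = [H⁺]² / ([HA]₀ − [H⁺]) = (6.166e-03)² / (0.105 − 6.166e-03) = 3.85e-04.

K_a = 3.85e-04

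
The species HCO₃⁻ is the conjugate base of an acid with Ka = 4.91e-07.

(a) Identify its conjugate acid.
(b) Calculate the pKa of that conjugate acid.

(a) The conjugate acid is formed by adding one H⁺ to HCO₃⁻, giving H₂CO₃. (b) pKa = -log(Ka) = -log(4.91e-07) = 6.31.

Conjugate acid: H₂CO₃; pK_a = 6.31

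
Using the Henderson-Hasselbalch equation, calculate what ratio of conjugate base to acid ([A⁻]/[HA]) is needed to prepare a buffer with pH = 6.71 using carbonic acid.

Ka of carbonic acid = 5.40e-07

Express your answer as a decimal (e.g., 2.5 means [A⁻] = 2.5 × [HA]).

pKa = -log(5.40e-07) = 6.2676. pH = pKa + log([A⁻]/[HA]), so log([A⁻]/[HA]) = pH − pKa = 6.71 − 6.2676 = 0.4424. [A⁻]/[HA] = 10^(0.4424) = 2.77

[A⁻]/[HA] = 2.77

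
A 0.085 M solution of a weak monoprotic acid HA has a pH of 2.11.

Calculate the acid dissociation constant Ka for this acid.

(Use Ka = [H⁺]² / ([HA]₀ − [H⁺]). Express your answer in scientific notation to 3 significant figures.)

[H⁺] = 10^(−pH) = 10^(−2.11) = 7.762e-03 M. For HA ⇌ H⁺ + A⁻, Ka = [H⁺][A⁻]/[HA] = [H⁺]² / ([HA]₀ − [H⁺]) = (7.762e-03)² / (0.085 − 7.762e-03) = 7.80e-04.

K_a = 7.80e-04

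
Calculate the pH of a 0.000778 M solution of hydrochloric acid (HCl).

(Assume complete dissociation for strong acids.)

[H⁺] = 0.000778 M for strong acid. pH = -log[H⁺] = -log(0.000778)

pH = 3.11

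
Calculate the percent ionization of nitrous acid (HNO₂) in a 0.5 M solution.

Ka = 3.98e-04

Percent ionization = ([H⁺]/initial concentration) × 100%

Using Ka equilibrium: x² + Ka×x - Ka×C = 0. Solving: [H⁺] = 1.3909e-02. Percent = (1.3909e-02/0.5) × 100

Percent ionization = 2.78%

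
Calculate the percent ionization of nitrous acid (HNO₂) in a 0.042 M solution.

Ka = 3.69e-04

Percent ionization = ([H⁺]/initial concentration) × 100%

Using Ka equilibrium: x² + Ka×x - Ka×C = 0. Solving: [H⁺] = 3.7566e-03. Percent = (3.7566e-03/0.042) × 100

Percent ionization = 8.94%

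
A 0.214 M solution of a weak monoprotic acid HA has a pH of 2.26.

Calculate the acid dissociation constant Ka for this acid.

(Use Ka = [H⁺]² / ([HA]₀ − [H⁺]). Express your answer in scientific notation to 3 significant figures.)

[H⁺] = 10^(−pH) = 10^(−2.26) = 5.495e-03 M. For HA ⇌ H⁺ + A⁻, Ka = [H⁺][A⁻]/[HA] = [H⁺]² / ([HA]₀ − [H⁺]) = (5.495e-03)² / (0.214 − 5.495e-03) = 1.45e-04.

K_a = 1.45e-04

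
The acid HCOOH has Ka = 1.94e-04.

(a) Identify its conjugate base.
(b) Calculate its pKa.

(a) The conjugate base is formed by removing one H⁺ from HCOOH, giving HCOO⁻. (b) pKa = -log(Ka) = -log(1.94e-04) = 3.71.

Conjugate base: HCOO⁻; pK_a = 3.71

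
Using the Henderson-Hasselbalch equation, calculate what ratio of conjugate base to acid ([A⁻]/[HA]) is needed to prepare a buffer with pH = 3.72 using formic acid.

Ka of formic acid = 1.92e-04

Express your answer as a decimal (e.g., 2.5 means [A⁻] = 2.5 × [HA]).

pKa = -log(1.92e-04) = 3.7167. pH = pKa + log([A⁻]/[HA]), so log([A⁻]/[HA]) = pH − pKa = 3.72 − 3.7167 = 0.0033. [A⁻]/[HA] = 10^(0.0033) = 1.01

[A⁻]/[HA] = 1.01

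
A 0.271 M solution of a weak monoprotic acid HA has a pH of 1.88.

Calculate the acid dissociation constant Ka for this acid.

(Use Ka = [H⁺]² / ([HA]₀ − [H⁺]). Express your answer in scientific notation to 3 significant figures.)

[H⁺] = 10^(−pH) = 10^(−1.88) = 1.318e-02 M. For HA ⇌ H⁺ + A⁻, Ka = [H⁺][A⁻]/[HA] = [H⁺]² / ([HA]₀ − [H⁺]) = (1.318e-02)² / (0.271 − 1.318e-02) = 6.74e-04.

K_a = 6.74e-04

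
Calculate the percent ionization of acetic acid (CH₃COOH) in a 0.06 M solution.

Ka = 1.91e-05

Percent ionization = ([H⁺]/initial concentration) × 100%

Using Ka equilibrium: x² + Ka×x - Ka×C = 0. Solving: [H⁺] = 1.0610e-03. Percent = (1.0610e-03/0.06) × 100

Percent ionization = 1.77%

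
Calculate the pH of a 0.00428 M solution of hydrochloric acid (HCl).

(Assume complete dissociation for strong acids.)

[H⁺] = 0.00428 M for strong acid. pH = -log[H⁺] = -log(0.00428)

pH = 2.37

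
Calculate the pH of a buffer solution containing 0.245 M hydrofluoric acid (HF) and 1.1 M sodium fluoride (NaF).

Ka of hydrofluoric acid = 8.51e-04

pKa = -log(8.51e-04) = 3.07. pH = pKa + log([A⁻]/[HA]) = 3.07 + log(1.1/0.245)

pH = 3.72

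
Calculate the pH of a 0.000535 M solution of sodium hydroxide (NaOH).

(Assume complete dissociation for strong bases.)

[OH⁻] = 0.000535 M for strong base. pOH = -log[OH⁻] = 3.27, pH = 14 - pOH

pH = 10.73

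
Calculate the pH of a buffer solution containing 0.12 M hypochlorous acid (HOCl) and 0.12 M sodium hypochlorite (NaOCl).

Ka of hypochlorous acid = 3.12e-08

pKa = -log(3.12e-08) = 7.51. pH = pKa + log([A⁻]/[HA]) = 7.51 + log(0.12/0.12)

pH = 7.51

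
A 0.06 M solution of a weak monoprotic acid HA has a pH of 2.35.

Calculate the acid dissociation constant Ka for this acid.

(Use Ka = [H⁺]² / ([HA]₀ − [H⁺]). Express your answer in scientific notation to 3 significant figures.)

[H⁺] = 10^(−pH) = 10^(−2.35) = 4.467e-03 M. For HA ⇌ H⁺ + A⁻, Ka = [H⁺][A⁻]/[HA] = [H⁺]² / ([HA]₀ − [H⁺]) = (4.467e-03)² / (0.06 − 4.467e-03) = 3.59e-04.

K_a = 3.59e-04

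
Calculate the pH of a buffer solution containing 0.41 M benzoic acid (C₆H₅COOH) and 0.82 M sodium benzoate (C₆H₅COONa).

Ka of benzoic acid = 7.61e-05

pKa = -log(7.61e-05) = 4.12. pH = pKa + log([A⁻]/[HA]) = 4.12 + log(0.82/0.41)

pH = 4.42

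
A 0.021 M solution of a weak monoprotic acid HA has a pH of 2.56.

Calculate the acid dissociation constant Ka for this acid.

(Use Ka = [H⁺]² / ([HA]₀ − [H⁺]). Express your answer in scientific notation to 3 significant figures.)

[H⁺] = 10^(−pH) = 10^(−2.56) = 2.754e-03 M. For HA ⇌ H⁺ + A⁻, Ka = [H⁺][A⁻]/[HA] = [H⁺]² / ([HA]₀ − [H⁺]) = (2.754e-03)² / (0.021 − 2.754e-03) = 4.16e-04.

K_a = 4.16e-04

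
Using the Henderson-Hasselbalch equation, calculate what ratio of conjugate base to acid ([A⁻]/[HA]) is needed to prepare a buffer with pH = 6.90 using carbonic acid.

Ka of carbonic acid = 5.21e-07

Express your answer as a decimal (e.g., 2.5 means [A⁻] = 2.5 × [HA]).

pKa = -log(5.21e-07) = 6.2832. pH = pKa + log([A⁻]/[HA]), so log([A⁻]/[HA]) = pH − pKa = 6.90 − 6.2832 = 0.6168. [A⁻]/[HA] = 10^(0.6168) = 4.14

[A⁻]/[HA] = 4.14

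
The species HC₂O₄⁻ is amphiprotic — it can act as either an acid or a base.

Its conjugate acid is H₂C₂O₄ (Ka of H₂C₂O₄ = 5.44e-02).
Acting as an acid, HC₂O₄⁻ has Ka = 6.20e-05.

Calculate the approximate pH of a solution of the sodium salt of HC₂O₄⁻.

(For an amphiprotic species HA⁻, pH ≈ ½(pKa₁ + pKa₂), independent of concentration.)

pKa₁ = -log(5.44e-02) = 1.26; pKa₂ = -log(6.20e-05) = 4.21. For an amphiprotic species, pH ≈ ½(pKa₁ + pKa₂) = ½(1.26 + 4.21) = 2.74.

pH = 2.74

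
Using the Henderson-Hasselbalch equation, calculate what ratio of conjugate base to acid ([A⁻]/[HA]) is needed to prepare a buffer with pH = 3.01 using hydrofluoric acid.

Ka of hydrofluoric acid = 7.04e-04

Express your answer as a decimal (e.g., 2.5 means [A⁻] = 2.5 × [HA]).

pKa = -log(7.04e-04) = 3.1524. pH = pKa + log([A⁻]/[HA]), so log([A⁻]/[HA]) = pH − pKa = 3.01 − 3.1524 = -0.1424. [A⁻]/[HA] = 10^(-0.1424) = 0.720

[A⁻]/[HA] = 0.720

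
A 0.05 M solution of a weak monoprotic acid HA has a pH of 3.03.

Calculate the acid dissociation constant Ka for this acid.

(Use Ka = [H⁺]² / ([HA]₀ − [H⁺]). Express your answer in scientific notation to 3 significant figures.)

[H⁺] = 10^(−pH) = 10^(−3.03) = 9.333e-04 M. For HA ⇌ H⁺ + A⁻, Ka = [H⁺][A⁻]/[HA] = [H⁺]² / ([HA]₀ − [H⁺]) = (9.333e-04)² / (0.05 − 9.333e-04) = 1.78e-05.

K_a = 1.78e-05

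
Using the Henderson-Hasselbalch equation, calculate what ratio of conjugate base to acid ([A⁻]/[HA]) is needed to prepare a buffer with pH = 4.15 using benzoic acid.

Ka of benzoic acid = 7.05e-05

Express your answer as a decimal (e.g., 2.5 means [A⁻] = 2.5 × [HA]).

pKa = -log(7.05e-05) = 4.1518. pH = pKa + log([A⁻]/[HA]), so log([A⁻]/[HA]) = pH − pKa = 4.15 − 4.1518 = -0.0018. [A⁻]/[HA] = 10^(-0.0018) = 0.996

[A⁻]/[HA] = 0.996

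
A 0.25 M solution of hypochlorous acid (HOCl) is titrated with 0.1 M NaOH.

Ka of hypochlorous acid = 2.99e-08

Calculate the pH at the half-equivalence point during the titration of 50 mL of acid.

At half-equivalence [HA] = [A⁻], so Henderson-Hasselbalch gives pH = pKa = -log(2.99e-08) = 7.52.

pH = pKa = 7.52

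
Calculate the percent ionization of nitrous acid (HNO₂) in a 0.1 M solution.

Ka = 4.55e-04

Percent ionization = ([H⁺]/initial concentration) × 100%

Using Ka equilibrium: x² + Ka×x - Ka×C = 0. Solving: [H⁺] = 6.5217e-03. Percent = (6.5217e-03/0.1) × 100

Percent ionization = 6.52%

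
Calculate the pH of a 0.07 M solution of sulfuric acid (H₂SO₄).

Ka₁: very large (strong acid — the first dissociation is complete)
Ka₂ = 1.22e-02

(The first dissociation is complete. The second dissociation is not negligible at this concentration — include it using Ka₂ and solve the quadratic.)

First dissociation is complete: [H⁺]₀ = [HSO₄⁻]₀ = C = 0.07 M. Second dissociation HSO₄⁻ ⇌ H⁺ + SO₄²⁻: let x = [SO₄²⁻]. Ka₂ = (C + x)·x / (C − x) = 1.22e-02 → x² + (C + Ka₂)·x − Ka₂·C = 0 → x² + 0.08220·x − 8.540e-04 = 0. x = (−0.08220 + √(0.08220² + 4 × 8.540e-04)) / 2 = 9.3302e-03 M. [H⁺] = C + x = 0.07 + 9.3302e-03 = 7.9330e-02 M. pH = -log(7.9330e-02) = 1.10.

pH = 1.10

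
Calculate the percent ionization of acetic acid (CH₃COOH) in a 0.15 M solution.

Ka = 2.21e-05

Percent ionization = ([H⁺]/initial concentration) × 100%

Using Ka equilibrium: x² + Ka×x - Ka×C = 0. Solving: [H⁺] = 1.8097e-03. Percent = (1.8097e-03/0.15) × 100

Percent ionization = 1.21%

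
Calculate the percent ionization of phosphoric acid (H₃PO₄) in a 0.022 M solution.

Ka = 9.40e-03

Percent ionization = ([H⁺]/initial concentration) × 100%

Using Ka equilibrium: x² + Ka×x - Ka×C = 0. Solving: [H⁺] = 1.0429e-02. Percent = (1.0429e-02/0.022) × 100

Percent ionization = 47.4%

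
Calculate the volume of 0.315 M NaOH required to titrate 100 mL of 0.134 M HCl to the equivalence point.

At equivalence: moles acid = moles base. moles HCl = 0.134 × 100/1000 = 0.0134 mol. V_base = moles / 0.315 × 1000 = 42.5 mL.

V_{base} = 42.5 mL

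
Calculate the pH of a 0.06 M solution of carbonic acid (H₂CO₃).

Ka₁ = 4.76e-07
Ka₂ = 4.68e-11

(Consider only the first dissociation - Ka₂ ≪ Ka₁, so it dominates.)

First dissociation dominates. From Ka₁ = [H⁺][HA⁻]/[H₂A], x² + Ka₁·x − Ka₁·C = 0 with C = 0.06 M and Ka₁ = 4.76e-07. Solving: [H⁺] = (−Ka₁ + √(Ka₁² + 4·Ka₁·C)) / 2 = 1.6876e-04 M. pH = -log(1.6876e-04) = 3.77.

pH = 3.77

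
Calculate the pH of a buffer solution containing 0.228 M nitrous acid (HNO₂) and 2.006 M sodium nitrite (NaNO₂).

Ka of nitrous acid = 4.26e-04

pKa = -log(4.26e-04) = 3.37. pH = pKa + log([A⁻]/[HA]) = 3.37 + log(2.006/0.228)

pH = 4.31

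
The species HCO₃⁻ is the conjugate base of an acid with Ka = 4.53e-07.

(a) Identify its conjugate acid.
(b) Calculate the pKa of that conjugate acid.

(a) The conjugate acid is formed by adding one H⁺ to HCO₃⁻, giving H₂CO₃. (b) pKa = -log(Ka) = -log(4.53e-07) = 6.34.

Conjugate acid: H₂CO₃; pK_a = 6.34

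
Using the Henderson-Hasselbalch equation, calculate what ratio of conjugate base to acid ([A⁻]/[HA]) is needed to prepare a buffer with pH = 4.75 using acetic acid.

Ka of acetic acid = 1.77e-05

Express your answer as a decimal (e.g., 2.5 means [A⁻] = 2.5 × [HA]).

pKa = -log(1.77e-05) = 4.7520. pH = pKa + log([A⁻]/[HA]), so log([A⁻]/[HA]) = pH − pKa = 4.75 − 4.7520 = -0.0020. [A⁻]/[HA] = 10^(-0.0020) = 0.995

[A⁻]/[HA] = 0.995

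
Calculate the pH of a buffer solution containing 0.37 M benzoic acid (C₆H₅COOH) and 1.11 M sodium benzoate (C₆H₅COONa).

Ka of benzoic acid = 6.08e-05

pKa = -log(6.08e-05) = 4.22. pH = pKa + log([A⁻]/[HA]) = 4.22 + log(1.11/0.37)

pH = 4.69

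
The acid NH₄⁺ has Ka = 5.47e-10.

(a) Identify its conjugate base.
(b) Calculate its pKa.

(a) The conjugate base is formed by removing one H⁺ from NH₄⁺, giving NH₃. (b) pKa = -log(Ka) = -log(5.47e-10) = 9.26.

Conjugate base: NH₃; pK_a = 9.26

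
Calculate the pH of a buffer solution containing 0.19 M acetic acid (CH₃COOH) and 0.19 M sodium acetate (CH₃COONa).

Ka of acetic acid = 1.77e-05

pKa = -log(1.77e-05) = 4.75. pH = pKa + log([A⁻]/[HA]) = 4.75 + log(0.19/0.19)

pH = 4.75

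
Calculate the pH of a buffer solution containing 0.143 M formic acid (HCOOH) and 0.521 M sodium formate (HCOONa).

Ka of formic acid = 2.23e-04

pKa = -log(2.23e-04) = 3.65. pH = pKa + log([A⁻]/[HA]) = 3.65 + log(0.521/0.143)

pH = 4.21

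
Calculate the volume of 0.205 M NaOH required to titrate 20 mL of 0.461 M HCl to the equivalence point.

At equivalence: moles acid = moles base. moles HCl = 0.461 × 20/1000 = 0.00922 mol. V_base = moles / 0.205 × 1000 = 45.0 mL.

V_{base} = 45.0 mL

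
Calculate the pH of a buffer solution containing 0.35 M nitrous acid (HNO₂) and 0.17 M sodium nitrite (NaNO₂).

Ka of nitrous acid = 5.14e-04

pKa = -log(5.14e-04) = 3.29. pH = pKa + log([A⁻]/[HA]) = 3.29 + log(0.17/0.35)

pH = 2.98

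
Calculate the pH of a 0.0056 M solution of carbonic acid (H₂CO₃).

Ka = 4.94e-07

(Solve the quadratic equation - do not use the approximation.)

x² + Ka×x - Ka×C = 0. Using quadratic formula: [H⁺] = 5.2350e-05

pH = 4.28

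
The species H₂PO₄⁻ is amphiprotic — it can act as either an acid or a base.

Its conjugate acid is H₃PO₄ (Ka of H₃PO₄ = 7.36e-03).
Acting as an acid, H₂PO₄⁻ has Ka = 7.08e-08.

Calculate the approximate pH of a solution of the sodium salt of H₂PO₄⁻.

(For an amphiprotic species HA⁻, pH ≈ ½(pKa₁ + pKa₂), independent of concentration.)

pKa₁ = -log(7.36e-03) = 2.13; pKa₂ = -log(7.08e-08) = 7.15. For an amphiprotic species, pH ≈ ½(pKa₁ + pKa₂) = ½(2.13 + 7.15) = 4.64.

pH = 4.64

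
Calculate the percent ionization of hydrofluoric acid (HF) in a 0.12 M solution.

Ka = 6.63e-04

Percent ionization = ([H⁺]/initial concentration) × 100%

Using Ka equilibrium: x² + Ka×x - Ka×C = 0. Solving: [H⁺] = 8.5943e-03. Percent = (8.5943e-03/0.12) × 100

Percent ionization = 7.16%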